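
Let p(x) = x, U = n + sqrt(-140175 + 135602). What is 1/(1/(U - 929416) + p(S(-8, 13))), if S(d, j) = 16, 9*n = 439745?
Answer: 1004889681001633/16078233754826353 + 81*I*sqrt(4573)/16078233754826353 ≈ 0.0625 + 3.4068e-13*I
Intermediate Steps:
n = 439745/9 (n = (1/9)*439745 = 439745/9 ≈ 48861.)
U = 439745/9 + I*sqrt(4573) (U = 439745/9 + sqrt(-140175 + 135602) = 439745/9 + sqrt(-4573) = 439745/9 + I*sqrt(4573) ≈ 48861.0 + 67.624*I)
1/(1/(U - 929416) + p(S(-8, 13))) = 1/(1/((439745/9 + I*sqrt(4573)) - 929416) + 16) = 1/(1/(-7924999/9 + I*sqrt(4573)) + 16) = 1/(16 + 1/(-7924999/9 + I*sqrt(4573)))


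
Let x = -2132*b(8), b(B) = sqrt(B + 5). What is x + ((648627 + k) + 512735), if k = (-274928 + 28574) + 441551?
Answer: 1356559 - 2132*sqrt(13) ≈ 1.3489e+6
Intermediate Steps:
k = 195197 (k = -246354 + 441551 = 195197)
b(B) = sqrt(5 + B)
x = -2132*sqrt(13) (x = -2132*sqrt(5 + 8) = -2132*sqrt(13) ≈ -7687.0)
x + ((648627 + k) + 512735) = -2132*sqrt(13) + ((648627 + 195197) + 512735) = -2132*sqrt(13) + (843824 + 512735) = -2132*sqrt(13) + 1356559 = 1356559 - 2132*sqrt(13)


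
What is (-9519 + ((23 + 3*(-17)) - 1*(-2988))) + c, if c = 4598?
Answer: -1961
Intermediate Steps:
(-9519 + ((23 + 3*(-17)) - 1*(-2988))) + c = (-9519 + ((23 + 3*(-17)) - 1*(-2988))) + 4598 = (-9519 + ((23 - 51) + 2988)) + 4598 = (-9519 + (-28 + 2988)) + 4598 = (-9519 + 2960) + 4598 = -6559 + 4598 = -1961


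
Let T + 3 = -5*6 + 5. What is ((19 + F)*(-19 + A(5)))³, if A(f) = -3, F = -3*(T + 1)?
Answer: -10648000000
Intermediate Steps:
T = -28 (T = -3 + (-5*6 + 5) = -3 + (-30 + 5) = -3 - 25 = -28)
F = 81 (F = -3*(-28 + 1) = -3*(-27) = 81)
((19 + F)*(-19 + A(5)))³ = ((19 + 81)*(-19 - 3))³ = (100*(-22))³ = (-2200)³ = -10648000000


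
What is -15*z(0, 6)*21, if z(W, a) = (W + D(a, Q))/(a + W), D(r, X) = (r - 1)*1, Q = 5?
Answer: -525/2 ≈ -262.50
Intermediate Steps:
D(r, X) = -1 + r (D(r, X) = (-1 + r)*1 = -1 + r)
z(W, a) = (-1 + W + a)/(W + a) (z(W, a) = (W + (-1 + a))/(a + W) = (-1 + W + a)/(W + a))
-15*z(0, 6)*21 = -15*(-1 + 0 + 6)/(0 + 6)*21 = -15*5/6*21 = -25/2*21 = -525/2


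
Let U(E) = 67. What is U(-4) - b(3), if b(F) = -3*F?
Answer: 76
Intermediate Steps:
U(-4) - b(3) = 67 - (-3)*3 = 67 - 1*(-9) = 67 + 9 = 76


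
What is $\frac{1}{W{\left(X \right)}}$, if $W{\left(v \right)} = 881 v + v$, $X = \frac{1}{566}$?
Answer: $\frac{283}{441} \approx 0.64172$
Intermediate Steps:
$X = \frac{1}{566} \approx 0.0017668$
$W{\left(v \right)} = 882 v$
$\frac{1}{W{\left(X \right)}} = \frac{1}{882 \cdot \frac{1}{566}} = \frac{1}{\frac{441}{283}} = \frac{283}{441}$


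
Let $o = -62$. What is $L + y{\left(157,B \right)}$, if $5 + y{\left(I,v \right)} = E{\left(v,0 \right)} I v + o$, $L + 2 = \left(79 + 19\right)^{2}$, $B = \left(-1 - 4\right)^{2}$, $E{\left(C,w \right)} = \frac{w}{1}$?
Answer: $9535$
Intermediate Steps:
$E{\left(C,w \right)} = w$ ($E{\left(C,w \right)} = w 1 = w$)
$B = 25$ ($B = \left(-5\right)^{2} = 25$)
$L = 9602$ ($L = -2 + \left(79 + 19\right)^{2} = -2 + 98^{2} = -2 + 9604 = 9602$)
$y{\left(I,v \right)} = -67$ ($y{\left(I,v \right)} = -5 + \left(0 I v - 62\right) = -5 - \left(62 + 0 v\right) = -5 + \left(0 - 62\right) = -5 - 62 = -67$)
$L + y{\left(157,B \right)} = 9602 - 67 = 9535$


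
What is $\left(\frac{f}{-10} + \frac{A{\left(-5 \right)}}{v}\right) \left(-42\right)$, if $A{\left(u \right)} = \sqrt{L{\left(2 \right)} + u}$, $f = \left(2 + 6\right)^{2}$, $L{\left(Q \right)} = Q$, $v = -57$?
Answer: $\frac{1344}{5} + \frac{14 i \sqrt{3}}{19} \approx 268.8 + 1.2762 i$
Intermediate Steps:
$f = 64$ ($f = 8^{2} = 64$)
$A{\left(u \right)} = \sqrt{2 + u}$
$\left(\frac{f}{-10} + \frac{A{\left(-5 \right)}}{v}\right) \left(-42\right) = \left(\frac{64}{-10} + \frac{\sqrt{2 - 5}}{-57}\right) \left(-42\right) = \left(64 \left(- \frac{1}{10}\right) + \sqrt{-3} \left(- \frac{1}{57}\right)\right) \left(-42\right) = \left(- \frac{32}{5} + i \sqrt{3} \left(- \frac{1}{57}\right)\right) \left(-42\right) = \left(- \frac{32}{5} - \frac{i \sqrt{3}}{57}\right) \left(-42\right) = \frac{1344}{5} + \frac{14 i \sqrt{3}}{19}$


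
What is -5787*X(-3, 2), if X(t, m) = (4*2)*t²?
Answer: -416664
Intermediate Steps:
X(t, m) = 8*t²
-5787*X(-3, 2) = -46296*(-3)² = -46296*9 = -5787*72 = -416664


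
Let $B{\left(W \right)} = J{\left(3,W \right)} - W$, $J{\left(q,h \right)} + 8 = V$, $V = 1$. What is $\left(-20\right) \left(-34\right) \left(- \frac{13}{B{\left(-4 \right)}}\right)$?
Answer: $\frac{8840}{3} \approx 2946.7$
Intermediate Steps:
$J{\left(q,h \right)} = -7$ ($J{\left(q,h \right)} = -8 + 1 = -7$)
$B{\left(W \right)} = -7 - W$
$\left(-20\right) \left(-34\right) \left(- \frac{13}{B{\left(-4 \right)}}\right) = \left(-20\right) \left(-34\right) \left(- \frac{13}{-7 - -4}\right) = 680 \left(- \frac{13}{-7 + 4}\right) = 680 \left(- \frac{13}{-3}\right) = 680 \left(\left(-13\right) \left(- \frac{1}{3}\right)\right) = 680 \cdot \frac{13}{3} = \frac{8840}{3}$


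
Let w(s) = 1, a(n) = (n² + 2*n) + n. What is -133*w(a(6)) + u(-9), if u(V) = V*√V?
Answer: -133 - 27*I ≈ -133.0 - 27.0*I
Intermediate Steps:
a(n) = n² + 3*n
u(V) = V^(3/2)
-133*w(a(6)) + u(-9) = -133*1 + (-9)^(3/2) = -133 - 27*I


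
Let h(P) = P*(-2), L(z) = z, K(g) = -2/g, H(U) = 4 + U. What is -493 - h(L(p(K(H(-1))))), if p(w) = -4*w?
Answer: -1463/3 ≈ -487.67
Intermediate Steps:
h(P) = -2*P
-493 - h(L(p(K(H(-1))))) = -493 - (-2)*(-(-8)/(4 - 1)) = -493 - (-2)*(-(-8)/3) = -493 - (-2)*(-4*(-2/3)) = -493 - (-2)*8/3 = -493 - 1*(-16/3) = -493 + 16/3 = -1463/3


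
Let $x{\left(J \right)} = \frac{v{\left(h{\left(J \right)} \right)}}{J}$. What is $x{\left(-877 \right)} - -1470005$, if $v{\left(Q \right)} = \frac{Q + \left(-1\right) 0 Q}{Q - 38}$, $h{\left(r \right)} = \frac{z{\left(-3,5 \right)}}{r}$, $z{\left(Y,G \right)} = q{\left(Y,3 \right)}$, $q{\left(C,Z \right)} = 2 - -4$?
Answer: $\frac{21485713620407}{14616082} \approx 1.47 \cdot 10^{6}$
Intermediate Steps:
$q{\left(C,Z \right)} = 6$ ($q{\left(C,Z \right)} = 2 + 4 = 6$)
$z{\left(Y,G \right)} = 6$
$h{\left(r \right)} = \frac{6}{r}$
$v{\left(Q \right)} = \frac{Q}{-38 + Q}$ ($v{\left(Q \right)} = \frac{Q + 0 Q}{-38 + Q} = \frac{Q + 0}{-38 + Q} = \frac{Q}{-38 + Q}$)
$x{\left(J \right)} = \frac{6}{J^{2} \left(-38 + \frac{6}{J}\right)}$ ($x{\left(J \right)} = \frac{\frac{6}{J} \frac{1}{-38 + \frac{6}{J}}}{J} = \frac{6 \frac{1}{J} \frac{1}{-38 + \frac{6}{J}}}{J} = \frac{6}{J^{2} \left(-38 + \frac{6}{J}\right)}$)
$x{\left(-877 \right)} - -1470005 = - \frac{3}{\left(-877\right) \left(-3 + 19 \left(-877\right)\right)} - -1470005 = \left(-3\right) \left(- \frac{1}{877}\right) \frac{1}{-3 - 16663} + 1470005 = \left(-3\right) \left(- \frac{1}{877}\right) \frac{1}{-16666} + 1470005 = \left(-3\right) \left(- \frac{1}{877}\right) \left(- \frac{1}{16666}\right) + 1470005 = - \frac{3}{14616082} + 1470005 = \frac{21485713620407}{14616082}$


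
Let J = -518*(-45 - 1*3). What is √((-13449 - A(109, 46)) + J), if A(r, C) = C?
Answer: √11369 ≈ 106.63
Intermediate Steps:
J = 24864 (J = -518*(-45 - 3) = -518*(-48) = 24864)
√((-13449 - A(109, 46)) + J) = √((-13449 - 1*46) + 24864) = √((-13449 - 46) + 24864) = √(-13495 + 24864) = √11369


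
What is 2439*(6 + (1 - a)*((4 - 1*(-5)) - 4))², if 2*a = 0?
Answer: 295119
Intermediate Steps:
a = 0 (a = (½)*0 = 0)
2439*(6 + (1 - a)*((4 - 1*(-5)) - 4))² = 2439*(6 + (1 - 1*0)*((4 - 1*(-5)) - 4))² = 2439*(6 + (1 + 0)*((4 + 5) - 4))² = 2439*(6 + 1*(9 - 4))² = 2439*(6 + 1*5)² = 2439*(6 + 5)² = 2439*11² = 2439*121 = 295119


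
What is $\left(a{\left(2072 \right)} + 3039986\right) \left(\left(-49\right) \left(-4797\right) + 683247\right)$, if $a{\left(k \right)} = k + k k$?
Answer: $6735952728600$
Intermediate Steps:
$a{\left(k \right)} = k + k^{2}$
$\left(a{\left(2072 \right)} + 3039986\right) \left(\left(-49\right) \left(-4797\right) + 683247\right) = \left(2072 \left(1 + 2072\right) + 3039986\right) \left(\left(-49\right) \left(-4797\right) + 683247\right) = \left(2072 \cdot 2073 + 3039986\right) \left(235053 + 683247\right) = \left(4295256 + 3039986\right) 918300 = 7335242 \cdot 918300 = 6735952728600$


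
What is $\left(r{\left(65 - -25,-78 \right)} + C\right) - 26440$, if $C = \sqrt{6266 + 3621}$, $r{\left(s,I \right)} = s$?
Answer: $-26350 + \sqrt{9887} \approx -26251.0$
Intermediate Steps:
$C = \sqrt{9887} \approx 99.433$
$\left(r{\left(65 - -25,-78 \right)} + C\right) - 26440 = \left(\left(65 - -25\right) + \sqrt{9887}\right) - 26440 = \left(\left(65 + 25\right) + \sqrt{9887}\right) - 26440 = \left(90 + \sqrt{9887}\right) - 26440 = -26350 + \sqrt{9887}$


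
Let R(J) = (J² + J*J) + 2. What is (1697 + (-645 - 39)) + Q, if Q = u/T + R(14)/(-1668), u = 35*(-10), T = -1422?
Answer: 200229515/197658 ≈ 1013.0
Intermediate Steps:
u = -350
R(J) = 2 + 2*J² (R(J) = (J² + J²) + 2 = 2*J² + 2 = 2 + 2*J²)
Q = 1961/197658 (Q = -350/(-1422) + (2 + 2*14²)/(-1668) = -350*(-1/1422) + (2 + 2*196)*(-1/1668) = 175/711 + (2 + 392)*(-1/1668) = 175/711 + 394*(-1/1668) = 175/711 - 197/834 = 1961/197658 ≈ 0.0099212)
(1697 + (-645 - 39)) + Q = (1697 + (-645 - 39)) + 1961/197658 = (1697 - 684) + 1961/197658 = 1013 + 1961/197658 = 200229515/197658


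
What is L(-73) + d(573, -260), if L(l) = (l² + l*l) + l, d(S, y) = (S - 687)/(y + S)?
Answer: 3312991/313 ≈ 10585.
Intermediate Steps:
d(S, y) = (-687 + S)/(S + y)
L(l) = l + 2*l² (L(l) = (l² + l²) + l = 2*l² + l = l + 2*l²)
L(-73) + d(573, -260) = -73*(1 + 2*(-73)) + (-687 + 573)/(573 - 260) = -73*(1 - 146) - 114/313 = -73*(-145) + (1/313)*(-114) = 10585 - 114/313 = 3312991/313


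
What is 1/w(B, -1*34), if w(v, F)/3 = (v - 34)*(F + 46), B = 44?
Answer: 1/360 ≈ 0.0027778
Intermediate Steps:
w(v, F) = 3*(-34 + v)*(46 + F) (w(v, F) = 3*((v - 34)*(F + 46)) = 3*((-34 + v)*(46 + F)) = 3*(-34 + v)*(46 + F))
1/w(B, -1*34) = 1/(-4692 - (-102)*34 + 138*44 + 3*(-1*34)*44) = 1/(-4692 - 102*(-34) + 6072 + 3*(-34)*44) = 1/(-4692 + 3468 + 6072 - 4488) = 1/360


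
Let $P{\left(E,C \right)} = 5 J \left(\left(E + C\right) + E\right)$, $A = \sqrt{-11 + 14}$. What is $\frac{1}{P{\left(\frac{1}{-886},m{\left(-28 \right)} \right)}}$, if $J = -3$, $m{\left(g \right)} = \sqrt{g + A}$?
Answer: $\frac{1}{15 \left(\frac{1}{443} - i \sqrt{28 - \sqrt{3}}\right)} \approx 5.729 \cdot 10^{-6} + 0.013008 i$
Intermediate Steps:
$A = \sqrt{3} \approx 1.732$
$m{\left(g \right)} = \sqrt{g + \sqrt{3}}$
$P{\left(E,C \right)} = - 30 E - 15 C$ ($P{\left(E,C \right)} = 5 \left(-3\right) \left(\left(E + C\right) + E\right) = - 15 \left(\left(C + E\right) + E\right) = - 15 \left(C + 2 E\right) = - 30 E - 15 C$)
$\frac{1}{P{\left(\frac{1}{-886},m{\left(-28 \right)} \right)}} = \frac{1}{- \frac{30}{-886} - 15 \sqrt{-28 + \sqrt{3}}} = \frac{1}{\left(-30\right) \left(- \frac{1}{886}\right) - 15 \sqrt{-28 + \sqrt{3}}} = \frac{1}{\frac{15}{443} - 15 \sqrt{-28 + \sqrt{3}}}$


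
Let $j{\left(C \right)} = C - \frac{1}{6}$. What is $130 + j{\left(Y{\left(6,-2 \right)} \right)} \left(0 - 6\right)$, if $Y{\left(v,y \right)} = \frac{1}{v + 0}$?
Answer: $130$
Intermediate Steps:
$Y{\left(v,y \right)} = \frac{1}{v}$
$j{\left(C \right)} = - \frac{1}{6} + C$ ($j{\left(C \right)} = C - \frac{1}{6} = - \frac{1}{6} + C$)
$130 + j{\left(Y{\left(6,-2 \right)} \right)} \left(0 - 6\right) = 130 + \left(- \frac{1}{6} + \frac{1}{6}\right) \left(0 - 6\right) = 130 + 0 \left(-6\right) = 130 + 0 = 130$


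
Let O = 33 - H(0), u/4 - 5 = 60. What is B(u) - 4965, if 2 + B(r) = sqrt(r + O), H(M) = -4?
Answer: -4967 + 3*sqrt(33) ≈ -4949.8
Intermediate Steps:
u = 260 (u = 20 + 4*60 = 20 + 240 = 260)
O = 37 (O = 33 - 1*(-4) = 33 + 4 = 37)
B(r) = -2 + sqrt(37 + r) (B(r) = -2 + sqrt(r + 37) = -2 + sqrt(37 + r))
B(u) - 4965 = (-2 + sqrt(37 + 260)) - 4965 = (-2 + sqrt(297)) - 4965 = (-2 + 3*sqrt(33)) - 4965 = -4967 + 3*sqrt(33)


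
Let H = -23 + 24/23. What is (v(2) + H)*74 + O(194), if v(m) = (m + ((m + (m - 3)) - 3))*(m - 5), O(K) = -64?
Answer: -38842/23 ≈ -1688.8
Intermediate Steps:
H = -505/23 (H = -23 + 24*(1/23) = -23 + 24/23 = -505/23 ≈ -21.957)
v(m) = (-6 + 3*m)*(-5 + m) (v(m) = (m + ((m + (-3 + m)) - 3))*(-5 + m) = (m + ((-3 + 2*m) - 3))*(-5 + m) = (m + (-6 + 2*m))*(-5 + m) = (-6 + 3*m)*(-5 + m))
(v(2) + H)*74 + O(194) = ((30 - 21*2 + 3*2**2) - 505/23)*74 - 64 = ((30 - 42 + 3*4) - 505/23)*74 - 64 = ((30 - 42 + 12) - 505/23)*74 - 64 = (0 - 505/23)*74 - 64 = -505/23*74 - 64 = -37370/23 - 64 = -38842/23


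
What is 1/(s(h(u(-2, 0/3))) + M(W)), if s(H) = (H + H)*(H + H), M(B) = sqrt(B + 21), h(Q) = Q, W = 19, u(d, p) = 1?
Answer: -1/6 + sqrt(10)/12 ≈ 0.096856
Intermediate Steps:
M(B) = sqrt(21 + B)
s(H) = 4*H**2 (s(H) = (2*H)*(2*H) = 4*H**2)
1/(s(h(u(-2, 0/3))) + M(W)) = 1/(4*1**2 + sqrt(21 + 19)) = 1/(4*1 + sqrt(40)) = 1/(4 + 2*sqrt(10))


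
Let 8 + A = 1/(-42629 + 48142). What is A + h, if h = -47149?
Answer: -259976540/5513 ≈ -47157.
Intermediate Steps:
A = -44103/5513 (A = -8 + 1/(-42629 + 48142) = -8 + 1/5513 = -44103/5513 ≈ -7.9998)
A + h = -44103/5513 - 47149 = -259976540/5513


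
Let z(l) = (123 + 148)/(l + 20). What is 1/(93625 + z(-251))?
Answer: 231/21627104 ≈ 1.0681e-5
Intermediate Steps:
z(l) = 271/(20 + l)
1/(93625 + z(-251)) = 1/(93625 + 271/(20 - 251)) = 1/(93625 + 271/(-231)) = 1/(93625 + 271*(-1/231)) = 1/(93625 - 271/231) = 1/(21627104/231) = 231/21627104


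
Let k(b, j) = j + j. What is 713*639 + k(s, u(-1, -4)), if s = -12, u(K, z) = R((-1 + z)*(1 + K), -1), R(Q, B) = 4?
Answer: 455615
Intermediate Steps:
u(K, z) = 4
k(b, j) = 2*j
713*639 + k(s, u(-1, -4)) = 713*639 + 2*4 = 455607 + 8 = 455615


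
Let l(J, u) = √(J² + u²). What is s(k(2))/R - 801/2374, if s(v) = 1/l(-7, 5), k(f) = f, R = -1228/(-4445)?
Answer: -801/2374 + 4445*√74/90872 ≈ 0.083377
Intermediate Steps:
R = 1228/4445 (R = -1228*(-1/4445) = 1228/4445 ≈ 0.27627)
s(v) = √74/74 (s(v) = 1/(√((-7)² + 5²)) = 1/(√(49 + 25)) = 1/(√74) = √74/74)
s(k(2))/R - 801/2374 = (√74/74)/(1228/4445) - 801/2374 = (√74/74)*(4445/1228) - 801*1/2374 = 4445*√74/90872 - 801/2374 = -801/2374 + 4445*√74/90872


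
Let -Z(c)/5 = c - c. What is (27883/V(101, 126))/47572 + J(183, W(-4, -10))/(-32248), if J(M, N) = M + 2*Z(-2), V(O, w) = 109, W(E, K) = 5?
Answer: -12436925/41804275576 ≈ -0.00029750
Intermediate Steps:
Z(c) = 0 (Z(c) = -5*(c - c) = -5*0 = 0)
J(M, N) = M (J(M, N) = M + 2*0 = M + 0 = M)
(27883/V(101, 126))/47572 + J(183, W(-4, -10))/(-32248) = (27883/109)/47572 + 183/(-32248) = (27883*(1/109))*(1/47572) + 183*(-1/32248) = (27883/109)*(1/47572) - 183/32248 = 27883/5185348 - 183/32248 = -12436925/41804275576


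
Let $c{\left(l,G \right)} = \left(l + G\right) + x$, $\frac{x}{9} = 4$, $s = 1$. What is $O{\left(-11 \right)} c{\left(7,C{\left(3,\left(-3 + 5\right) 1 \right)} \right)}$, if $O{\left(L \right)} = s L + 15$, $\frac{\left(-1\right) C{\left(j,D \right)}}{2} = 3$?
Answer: $148$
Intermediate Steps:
$x = 36$ ($x = 9 \cdot 4 = 36$)
$C{\left(j,D \right)} = -6$ ($C{\left(j,D \right)} = \left(-2\right) 3 = -6$)
$O{\left(L \right)} = 15 + L$ ($O{\left(L \right)} = 1 L + 15 = L + 15 = 15 + L$)
$c{\left(l,G \right)} = 36 + G + l$ ($c{\left(l,G \right)} = \left(l + G\right) + 36 = \left(G + l\right) + 36 = 36 + G + l$)
$O{\left(-11 \right)} c{\left(7,C{\left(3,\left(-3 + 5\right) 1 \right)} \right)} = \left(15 - 11\right) \left(36 - 6 + 7\right) = 4 \cdot 37 = 148$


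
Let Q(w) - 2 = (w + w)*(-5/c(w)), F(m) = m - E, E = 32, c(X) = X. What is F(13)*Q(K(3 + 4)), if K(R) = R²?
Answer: 152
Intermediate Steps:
F(m) = -32 + m (F(m) = m - 1*32 = m - 32 = -32 + m)
Q(w) = -8 (Q(w) = 2 + (w + w)*(-5/w) = 2 + (2*w)*(-5/w) = 2 - 10 = -8)
F(13)*Q(K(3 + 4)) = (-32 + 13)*(-8) = -19*(-8) = 152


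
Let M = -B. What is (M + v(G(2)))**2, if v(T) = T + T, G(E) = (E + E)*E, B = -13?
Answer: 841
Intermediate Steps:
G(E) = 2*E**2 (G(E) = (2*E)*E = 2*E**2)
M = 13 (M = -1*(-13) = 13)
v(T) = 2*T
(M + v(G(2)))**2 = (13 + 2*(2*2**2))**2 = (13 + 2*(2*4))**2 = (13 + 2*8)**2 = (13 + 16)**2 = 29**2 = 841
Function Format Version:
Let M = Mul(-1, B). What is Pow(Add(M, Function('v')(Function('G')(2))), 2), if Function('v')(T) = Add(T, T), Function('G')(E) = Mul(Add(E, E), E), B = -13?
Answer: 841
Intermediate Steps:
Function('G')(E) = Mul(2, Pow(E, 2)) (Function('G')(E) = Mul(Mul(2, E), E) = Mul(2, Pow(E, 2)))
M = 13 (M = Mul(-1, -13) = 13)
Function('v')(T) = Mul(2, T)
Pow(Add(M, Function('v')(Function('G')(2))), 2) = Pow(Add(13, Mul(2, Mul(2, Pow(2, 2)))), 2) = Pow(Add(13, Mul(2, Mul(2, 4))), 2) = Pow(Add(13, Mul(2, 8)), 2) = Pow(Add(13, 16), 2) = Pow(29, 2) = 841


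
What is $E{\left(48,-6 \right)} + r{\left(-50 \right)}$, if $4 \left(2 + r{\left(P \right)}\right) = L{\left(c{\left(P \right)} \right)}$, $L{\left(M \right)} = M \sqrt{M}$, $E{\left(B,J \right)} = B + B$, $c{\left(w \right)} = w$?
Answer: $94 - \frac{125 i \sqrt{2}}{2} \approx 94.0 - 88.388 i$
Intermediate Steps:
$E{\left(B,J \right)} = 2 B$
$L{\left(M \right)} = M^{\frac{3}{2}}$
$r{\left(P \right)} = -2 + \frac{P^{\frac{3}{2}}}{4}$
$E{\left(48,-6 \right)} + r{\left(-50 \right)} = 2 \cdot 48 - \left(2 - \frac{\left(-50\right)^{\frac{3}{2}}}{4}\right) = 96 - \left(2 - \frac{\left(-250\right) i \sqrt{2}}{4}\right) = 96 - \left(2 + \frac{125 i \sqrt{2}}{2}\right) = 94 - \frac{125 i \sqrt{2}}{2}$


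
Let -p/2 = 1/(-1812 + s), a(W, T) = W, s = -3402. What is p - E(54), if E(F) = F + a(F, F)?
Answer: -281555/2607 ≈ -108.00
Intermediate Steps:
E(F) = 2*F (E(F) = F + F = 2*F)
p = 1/2607 (p = -2/(-1812 - 3402) = -2/(-5214) = -2*(-1/5214) = 1/2607 ≈ 0.00038358)
p - E(54) = 1/2607 - 2*54 = 1/2607 - 1*108 = 1/2607 - 108 = -281555/2607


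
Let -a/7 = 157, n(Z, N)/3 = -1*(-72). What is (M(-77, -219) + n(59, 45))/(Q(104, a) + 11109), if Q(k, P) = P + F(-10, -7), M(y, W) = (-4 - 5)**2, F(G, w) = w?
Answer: 297/10003 ≈ 0.029691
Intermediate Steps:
n(Z, N) = 216 (n(Z, N) = 3*(-1*(-72)) = 3*72 = 216)
a = -1099 (a = -7*157 = -1099)
M(y, W) = 81 (M(y, W) = (-9)**2 = 81)
Q(k, P) = -7 + P (Q(k, P) = P - 7 = -7 + P)
(M(-77, -219) + n(59, 45))/(Q(104, a) + 11109) = (81 + 216)/((-7 - 1099) + 11109) = 297/(-1106 + 11109) = 297/10003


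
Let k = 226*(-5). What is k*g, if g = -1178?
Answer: 1331140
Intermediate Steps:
k = -1130
k*g = -1130*(-1178) = 1331140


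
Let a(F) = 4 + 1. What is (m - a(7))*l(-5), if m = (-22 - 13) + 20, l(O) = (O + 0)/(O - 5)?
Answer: -10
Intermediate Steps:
a(F) = 5
l(O) = O/(-5 + O)
m = -15 (m = -35 + 20 = -15)
(m - a(7))*l(-5) = (-15 - 1*5)*(-5/(-5 - 5)) = (-15 - 5)*(-5/(-10)) = -(-100)*(-1)/10 = -20*½ = -10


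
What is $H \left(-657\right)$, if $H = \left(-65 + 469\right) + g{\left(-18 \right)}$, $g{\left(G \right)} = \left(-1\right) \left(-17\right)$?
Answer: $-276597$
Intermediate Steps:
$g{\left(G \right)} = 17$
$H = 421$ ($H = \left(-65 + 469\right) + 17 = 404 + 17 = 421$)
$H \left(-657\right) = 421 \left(-657\right) = -276597$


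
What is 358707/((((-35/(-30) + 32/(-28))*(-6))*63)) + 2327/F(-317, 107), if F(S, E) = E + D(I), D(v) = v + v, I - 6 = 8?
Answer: -5378278/135 ≈ -39839.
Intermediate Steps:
I = 14 (I = 6 + 8 = 14)
D(v) = 2*v
F(S, E) = 28 + E (F(S, E) = E + 2*14 = E + 28 = 28 + E)
358707/((((-35/(-30) + 32/(-28))*(-6))*63)) + 2327/F(-317, 107) = 358707/((((-35/(-30) + 32/(-28))*(-6))*63)) + 2327/(28 + 107) = 358707/((((-35*(-1/30) + 32*(-1/28))*(-6))*63)) + 2327/135 = 358707/((((7/6 - 8/7)*(-6))*63)) + 2327*(1/135) = 358707/((((1/42)*(-6))*63)) + 2327/135 = 358707/((-⅐*63)) + 2327/135 = 358707/(-9) + 2327/135 = 358707*(-⅑) + 2327/135 = -119569/3 + 2327/135 = -5378278/135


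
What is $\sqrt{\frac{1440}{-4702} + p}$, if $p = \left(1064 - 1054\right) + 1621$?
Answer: $\frac{\sqrt{9013172111}}{2351} \approx 40.382$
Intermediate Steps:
$p = 1631$ ($p = 10 + 1621 = 1631$)
$\sqrt{\frac{1440}{-4702} + p} = \sqrt{\frac{1440}{-4702} + 1631} = \sqrt{1440 \left(- \frac{1}{4702}\right) + 1631} = \sqrt{- \frac{720}{2351} + 1631} = \sqrt{\frac{3833761}{2351}} = \frac{\sqrt{9013172111}}{2351}$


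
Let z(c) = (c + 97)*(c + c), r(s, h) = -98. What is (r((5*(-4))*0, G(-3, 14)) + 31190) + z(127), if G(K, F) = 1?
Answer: 87988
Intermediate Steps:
z(c) = 2*c*(97 + c) (z(c) = (97 + c)*(2*c) = 2*c*(97 + c))
(r((5*(-4))*0, G(-3, 14)) + 31190) + z(127) = (-98 + 31190) + 2*127*(97 + 127) = 31092 + 2*127*224 = 31092 + 56896 = 87988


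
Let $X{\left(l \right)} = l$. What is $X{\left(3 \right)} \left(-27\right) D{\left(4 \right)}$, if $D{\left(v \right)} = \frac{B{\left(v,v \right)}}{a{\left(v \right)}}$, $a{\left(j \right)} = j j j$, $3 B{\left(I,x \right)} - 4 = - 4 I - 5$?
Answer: $\frac{459}{64} \approx 7.1719$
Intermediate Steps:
$B{\left(I,x \right)} = - \frac{1}{3} - \frac{4 I}{3}$ ($B{\left(I,x \right)} = \frac{4}{3} + \frac{- 4 I - 5}{3} = \frac{4}{3} + \frac{-5 - 4 I}{3} = \frac{4}{3} - \left(\frac{5}{3} + \frac{4 I}{3}\right) = - \frac{1}{3} - \frac{4 I}{3}$)
$a{\left(j \right)} = j^{3}$ ($a{\left(j \right)} = j^{2} j = j^{3}$)
$D{\left(v \right)} = \frac{- \frac{1}{3} - \frac{4 v}{3}}{v^{3}}$
$X{\left(3 \right)} \left(-27\right) D{\left(4 \right)} = 3 \left(-27\right) \frac{-1 - 16}{3 \cdot 64} = - 81 \cdot \frac{1}{3} \cdot \frac{1}{64} \left(-1 - 16\right) = - 81 \cdot \frac{1}{3} \cdot \frac{1}{64} \left(-17\right) = \left(-81\right) \left(- \frac{17}{192}\right) = \frac{459}{64}$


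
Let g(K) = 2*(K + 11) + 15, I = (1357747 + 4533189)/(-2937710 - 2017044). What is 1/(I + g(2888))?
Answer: 2477377/14398047033 ≈ 0.00017206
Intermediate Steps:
I = -2945468/2477377 (I = 5890936/(-4954754) = 5890936*(-1/4954754) = -2945468/2477377 ≈ -1.1889)
g(K) = 37 + 2*K (g(K) = 2*(11 + K) + 15 = (22 + 2*K) + 15 = 37 + 2*K)
1/(I + g(2888)) = 1/(-2945468/2477377 + (37 + 2*2888)) = 1/(-2945468/2477377 + (37 + 5776)) = 1/(-2945468/2477377 + 5813) = 1/(14398047033/2477377) = 2477377/14398047033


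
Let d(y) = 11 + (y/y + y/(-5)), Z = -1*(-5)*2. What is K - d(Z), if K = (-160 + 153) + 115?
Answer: 98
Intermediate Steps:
Z = 10 (Z = 5*2 = 10)
K = 108 (K = -7 + 115 = 108)
d(y) = 12 - y/5 (d(y) = 11 + (1 + y*(-1/5)) = 11 + (1 - y/5) = 12 - y/5)
K - d(Z) = 108 - (12 - 1/5*10) = 108 - (12 - 2) = 108 - 1*10 = 108 - 10 = 98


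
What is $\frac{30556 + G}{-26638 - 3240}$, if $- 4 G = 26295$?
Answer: $- \frac{95929}{119512} \approx -0.80267$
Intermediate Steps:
$G = - \frac{26295}{4}$ ($G = \left(- \frac{1}{4}\right) 26295 = - \frac{26295}{4} \approx -6573.8$)
$\frac{30556 + G}{-26638 - 3240} = \frac{30556 - \frac{26295}{4}}{-26638 - 3240} = \frac{95929}{4 \left(-29878\right)} = \frac{95929}{4} \left(- \frac{1}{29878}\right) = - \frac{95929}{119512}$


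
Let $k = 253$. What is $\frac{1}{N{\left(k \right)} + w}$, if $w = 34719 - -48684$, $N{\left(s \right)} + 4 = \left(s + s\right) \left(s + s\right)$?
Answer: $\frac{1}{339435} \approx 2.9461 \cdot 10^{-6}$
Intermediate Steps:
$N{\left(s \right)} = -4 + 4 s^{2}$ ($N{\left(s \right)} = -4 + \left(s + s\right) \left(s + s\right) = -4 + 2 s 2 s = -4 + 4 s^{2}$)
$w = 83403$ ($w = 34719 + 48684 = 83403$)
$\frac{1}{N{\left(k \right)} + w} = \frac{1}{\left(-4 + 4 \cdot 253^{2}\right) + 83403} = \frac{1}{\left(-4 + 4 \cdot 64009\right) + 83403} = \frac{1}{\left(-4 + 256036\right) + 83403} = \frac{1}{256032 + 83403} = \frac{1}{339435}$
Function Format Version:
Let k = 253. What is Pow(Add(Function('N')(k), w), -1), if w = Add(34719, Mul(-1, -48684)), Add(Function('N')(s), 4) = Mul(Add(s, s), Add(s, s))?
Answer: Rational(1, 339435) ≈ 2.9461e-6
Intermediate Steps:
Function('N')(s) = Add(-4, Mul(4, Pow(s, 2))) (Function('N')(s) = Add(-4, Mul(Add(s, s), Add(s, s))) = Add(-4, Mul(Mul(2, s), Mul(2, s))) = Add(-4, Mul(4, Pow(s, 2))))
w = 83403 (w = Add(34719, 48684) = 83403)
Pow(Add(Function('N')(k), w), -1) = Pow(Add(Add(-4, Mul(4, Pow(253, 2))), 83403), -1) = Pow(Add(Add(-4, Mul(4, 64009)), 83403), -1) = Pow(Add(Add(-4, 256036), 83403), -1) = Pow(Add(256032, 83403), -1) = Pow(339435, -1) = Rational(1, 339435)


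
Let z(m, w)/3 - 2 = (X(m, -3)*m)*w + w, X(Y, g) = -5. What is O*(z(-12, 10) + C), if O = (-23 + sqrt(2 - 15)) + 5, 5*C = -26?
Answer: -164772/5 + 9154*I*sqrt(13)/5 ≈ -32954.0 + 6601.0*I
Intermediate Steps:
C = -26/5 (C = (1/5)*(-26) = -26/5 ≈ -5.2000)
z(m, w) = 6 + 3*w - 15*m*w (z(m, w) = 6 + 3*((-5*m)*w + w) = 6 + 3*(-5*m*w + w) = 6 + 3*(w - 5*m*w) = 6 + (3*w - 15*m*w) = 6 + 3*w - 15*m*w)
O = -18 + I*sqrt(13) (O = (-23 + sqrt(-13)) + 5 = (-23 + I*sqrt(13)) + 5 = -18 + I*sqrt(13) ≈ -18.0 + 3.6056*I)
O*(z(-12, 10) + C) = (-18 + I*sqrt(13))*((6 + 3*10 - 15*(-12)*10) - 26/5) = (-18 + I*sqrt(13))*((6 + 30 + 1800) - 26/5) = (-18 + I*sqrt(13))*(1836 - 26/5) = (-18 + I*sqrt(13))*(9154/5) = -164772/5 + 9154*I*sqrt(13)/5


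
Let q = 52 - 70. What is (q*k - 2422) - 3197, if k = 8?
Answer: -5763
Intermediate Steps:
q = -18
(q*k - 2422) - 3197 = (-18*8 - 2422) - 3197 = (-144 - 2422) - 3197 = -2566 - 3197 = -5763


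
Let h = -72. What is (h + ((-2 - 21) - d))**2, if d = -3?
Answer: 8464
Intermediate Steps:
(h + ((-2 - 21) - d))**2 = (-72 + ((-2 - 21) - 1*(-3)))**2 = (-72 + (-23 + 3))**2 = (-72 - 20)**2 = (-92)**2 = 8464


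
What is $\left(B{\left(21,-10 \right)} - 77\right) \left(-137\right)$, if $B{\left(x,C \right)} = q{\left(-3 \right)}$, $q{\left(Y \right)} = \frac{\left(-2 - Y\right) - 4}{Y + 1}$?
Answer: $\frac{20687}{2} \approx 10344.0$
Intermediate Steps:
$q{\left(Y \right)} = \frac{-6 - Y}{1 + Y}$
$B{\left(x,C \right)} = \frac{3}{2}$ ($B{\left(x,C \right)} = \frac{-6 - -3}{1 - 3} = \frac{-6 + 3}{-2} = \left(- \frac{1}{2}\right) \left(-3\right) = \frac{3}{2}$)
$\left(B{\left(21,-10 \right)} - 77\right) \left(-137\right) = \left(\frac{3}{2} - 77\right) \left(-137\right) = \left(- \frac{151}{2}\right) \left(-137\right) = \frac{20687}{2}$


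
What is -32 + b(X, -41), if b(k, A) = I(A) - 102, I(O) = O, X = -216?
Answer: -175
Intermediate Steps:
b(k, A) = -102 + A (b(k, A) = A - 102 = -102 + A)
-32 + b(X, -41) = -32 + (-102 - 41) = -32 - 143 = -175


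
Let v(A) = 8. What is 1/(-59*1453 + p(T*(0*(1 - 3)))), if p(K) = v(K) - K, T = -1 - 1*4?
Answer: -1/85719 ≈ -1.1666e-5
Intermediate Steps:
T = -5 (T = -1 - 4 = -5)
p(K) = 8 - K
1/(-59*1453 + p(T*(0*(1 - 3)))) = 1/(-59*1453 + (8 - (-5)*0*(1 - 3))) = 1/(-85727 + (8 - (-5)*0*(-2))) = 1/(-85727 + (8 - (-5)*0)) = 1/(-85727 + (8 - 1*0)) = 1/(-85727 + (8 + 0)) = 1/(-85727 + 8) = 1/(-85719) = -1/85719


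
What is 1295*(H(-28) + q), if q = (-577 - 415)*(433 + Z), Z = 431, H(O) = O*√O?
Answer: -1109928960 - 72520*I*√7 ≈ -1.1099e+9 - 1.9187e+5*I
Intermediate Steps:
H(O) = O^(3/2)
q = -857088 (q = (-577 - 415)*(433 + 431) = -992*864 = -857088)
1295*(H(-28) + q) = 1295*((-28)^(3/2) - 857088) = 1295*(-56*I*√7 - 857088) = 1295*(-857088 - 56*I*√7) = -1109928960 - 72520*I*√7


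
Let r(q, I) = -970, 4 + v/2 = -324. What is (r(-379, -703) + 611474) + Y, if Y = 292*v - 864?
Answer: 418088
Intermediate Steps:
v = -656 (v = -8 + 2*(-324) = -8 - 648 = -656)
Y = -192416 (Y = 292*(-656) - 864 = -191552 - 864 = -192416)
(r(-379, -703) + 611474) + Y = (-970 + 611474) - 192416 = 610504 - 192416 = 418088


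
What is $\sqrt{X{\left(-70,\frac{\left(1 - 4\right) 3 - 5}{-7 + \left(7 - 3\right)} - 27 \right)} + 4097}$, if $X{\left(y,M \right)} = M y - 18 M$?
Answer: $\frac{\sqrt{54561}}{3} \approx 77.861$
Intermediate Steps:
$X{\left(y,M \right)} = - 18 M + M y$
$\sqrt{X{\left(-70,\frac{\left(1 - 4\right) 3 - 5}{-7 + \left(7 - 3\right)} - 27 \right)} + 4097} = \sqrt{\left(\frac{\left(1 - 4\right) 3 - 5}{-7 + \left(7 - 3\right)} - 27\right) \left(-18 - 70\right) + 4097} = \sqrt{\left(\frac{\left(-3\right) 3 - 5}{-7 + 4} - 27\right) \left(-88\right) + 4097} = \sqrt{\left(\frac{-9 - 5}{-3} - 27\right) \left(-88\right) + 4097} = \sqrt{\left(\left(-14\right) \left(- \frac{1}{3}\right) - 27\right) \left(-88\right) + 4097} = \sqrt{\left(\frac{14}{3} - 27\right) \left(-88\right) + 4097} = \sqrt{\left(- \frac{67}{3}\right) \left(-88\right) + 4097} = \sqrt{\frac{5896}{3} + 4097} = \sqrt{\frac{18187}{3}} = \frac{\sqrt{54561}}{3}$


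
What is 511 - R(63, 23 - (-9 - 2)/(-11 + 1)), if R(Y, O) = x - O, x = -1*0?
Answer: 5329/10 ≈ 532.90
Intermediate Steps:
x = 0
R(Y, O) = -O (R(Y, O) = 0 - O = -O)
511 - R(63, 23 - (-9 - 2)/(-11 + 1)) = 511 - (-1)*(23 - (-9 - 2)/(-11 + 1)) = 511 - (-1)*(23 - (-11)/(-10)) = 511 - (-1)*(23 - (-11)*(-1)/10) = 511 - (-1)*(23 - 1*11/10) = 511 - (-1)*(23 - 11/10) = 511 - (-1)*219/10 = 511 - 1*(-219/10) = 511 + 219/10 = 5329/10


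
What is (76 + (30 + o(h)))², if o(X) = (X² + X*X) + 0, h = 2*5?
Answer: 93636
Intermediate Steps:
h = 10
o(X) = 2*X² (o(X) = (X² + X²) + 0 = 2*X² + 0 = 2*X²)
(76 + (30 + o(h)))² = (76 + (30 + 2*10²))² = (76 + (30 + 2*100))² = (76 + (30 + 200))² = (76 + 230)² = 306² = 93636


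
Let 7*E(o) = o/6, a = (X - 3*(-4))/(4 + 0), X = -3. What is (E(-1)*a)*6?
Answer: -9/28 ≈ -0.32143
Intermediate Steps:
a = 9/4 (a = (-3 - 3*(-4))/(4 + 0) = (-3 + 12)/4 = 9*(¼) = 9/4 ≈ 2.2500)
E(o) = o/42 (E(o) = (o/6)/7 = o/42)
(E(-1)*a)*6 = (((1/42)*(-1))*(9/4))*6 = -1/42*9/4*6 = -3/56*6 = -9/28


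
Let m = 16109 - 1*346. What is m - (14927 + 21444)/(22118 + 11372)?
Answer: 527866499/33490 ≈ 15762.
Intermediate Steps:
m = 15763 (m = 16109 - 346 = 15763)
m - (14927 + 21444)/(22118 + 11372) = 15763 - (14927 + 21444)/(22118 + 11372) = 15763 - 36371/33490 = 527866499/33490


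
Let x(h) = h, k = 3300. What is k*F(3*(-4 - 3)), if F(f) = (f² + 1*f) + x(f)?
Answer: 1316700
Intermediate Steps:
F(f) = f² + 2*f (F(f) = (f² + 1*f) + f = (f² + f) + f = (f + f²) + f = f² + 2*f)
k*F(3*(-4 - 3)) = 3300*((3*(-4 - 3))*(2 + 3*(-4 - 3))) = 3300*((3*(-7))*(2 + 3*(-7))) = 3300*(-21*(2 - 21)) = 3300*(-21*(-19)) = 3300*399 = 1316700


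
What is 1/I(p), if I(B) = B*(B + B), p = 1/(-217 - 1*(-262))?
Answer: 2025/2 ≈ 1012.5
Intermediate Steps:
p = 1/45 (p = 1/(-217 + 262) = 1/45 ≈ 0.022222)
I(B) = 2*B**2 (I(B) = B*(2*B) = 2*B**2)
1/I(p) = 1/(2*(1/45)**2) = 1/(2*(1/2025)) = 1/(2/2025) = 2025/2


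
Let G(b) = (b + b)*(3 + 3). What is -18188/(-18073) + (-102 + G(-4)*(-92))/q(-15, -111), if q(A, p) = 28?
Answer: 39238093/253022 ≈ 155.08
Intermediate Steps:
G(b) = 12*b (G(b) = (2*b)*6 = 12*b)
-18188/(-18073) + (-102 + G(-4)*(-92))/q(-15, -111) = -18188/(-18073) + (-102 + (12*(-4))*(-92))/28 = -18188*(-1/18073) + (-102 - 48*(-92))*(1/28) = 18188/18073 + (-102 + 4416)*(1/28) = 18188/18073 + 4314*(1/28) = 18188/18073 + 2157/14 = 39238093/253022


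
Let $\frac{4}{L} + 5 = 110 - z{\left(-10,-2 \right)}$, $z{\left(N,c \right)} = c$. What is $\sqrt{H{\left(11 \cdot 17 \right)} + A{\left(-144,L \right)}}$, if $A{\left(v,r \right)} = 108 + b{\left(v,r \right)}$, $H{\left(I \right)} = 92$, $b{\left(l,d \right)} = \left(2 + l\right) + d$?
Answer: $\frac{3 \sqrt{73830}}{107} \approx 7.6182$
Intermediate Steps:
$b{\left(l,d \right)} = 2 + d + l$
$L = \frac{4}{107}$ ($L = \frac{4}{-5 + \left(110 - -2\right)} = \frac{4}{-5 + \left(110 + 2\right)} = \frac{4}{-5 + 112} = \frac{4}{107} \approx 0.037383$)
$A{\left(v,r \right)} = 110 + r + v$ ($A{\left(v,r \right)} = 108 + \left(2 + r + v\right) = 110 + r + v$)
$\sqrt{H{\left(11 \cdot 17 \right)} + A{\left(-144,L \right)}} = \sqrt{92 + \left(110 + \frac{4}{107} - 144\right)} = \sqrt{92 - \frac{3634}{107}} = \sqrt{\frac{6210}{107}} = \frac{3 \sqrt{73830}}{107}$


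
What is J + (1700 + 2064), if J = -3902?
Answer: -138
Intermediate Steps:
J + (1700 + 2064) = -3902 + (1700 + 2064) = -3902 + 3764 = -138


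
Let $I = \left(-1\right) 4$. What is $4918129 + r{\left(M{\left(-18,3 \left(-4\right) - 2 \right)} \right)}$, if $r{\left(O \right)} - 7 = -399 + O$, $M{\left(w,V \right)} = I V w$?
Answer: $4916729$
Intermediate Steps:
$I = -4$
$M{\left(w,V \right)} = - 4 V w$
$r{\left(O \right)} = -392 + O$ ($r{\left(O \right)} = 7 + \left(-399 + O\right) = -392 + O$)
$4918129 + r{\left(M{\left(-18,3 \left(-4\right) - 2 \right)} \right)} = 4918129 - \left(392 + 4 \left(3 \left(-4\right) - 2\right) \left(-18\right)\right) = 4918129 - \left(392 + 4 \left(-12 - 2\right) \left(-18\right)\right) = 4918129 - \left(392 - -1008\right) = 4918129 - 1400 = 4916729$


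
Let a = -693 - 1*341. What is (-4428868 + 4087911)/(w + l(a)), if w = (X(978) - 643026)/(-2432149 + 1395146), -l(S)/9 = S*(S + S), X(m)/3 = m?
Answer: 353573431871/19956922990332 ≈ 0.017717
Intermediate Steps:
X(m) = 3*m
a = -1034 (a = -693 - 341 = -1034)
l(S) = -18*S² (l(S) = -9*S*(S + S) = -9*S*2*S = -18*S²)
w = 640092/1037003 (w = (3*978 - 643026)/(-2432149 + 1395146) = (2934 - 643026)/(-1037003) = -640092*(-1/1037003) = 640092/1037003 ≈ 0.61725)
(-4428868 + 4087911)/(w + l(a)) = (-4428868 + 4087911)/(640092/1037003 - 18*(-1034)²) = -340957/(640092/1037003 - 18*1069156) = -340957/(640092/1037003 - 19244808) = -340957/(-19956922990332/1037003) = -340957*(-1037003/19956922990332) = 353573431871/19956922990332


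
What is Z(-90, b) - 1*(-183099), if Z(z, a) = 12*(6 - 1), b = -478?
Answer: 183159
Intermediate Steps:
Z(z, a) = 60 (Z(z, a) = 12*5 = 60)
Z(-90, b) - 1*(-183099) = 60 - 1*(-183099) = 60 + 183099 = 183159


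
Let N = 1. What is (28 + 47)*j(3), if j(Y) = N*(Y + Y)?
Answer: 450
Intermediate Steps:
j(Y) = 2*Y (j(Y) = 1*(Y + Y) = 1*(2*Y) = 2*Y)
(28 + 47)*j(3) = (28 + 47)*(2*3) = 75*6 = 450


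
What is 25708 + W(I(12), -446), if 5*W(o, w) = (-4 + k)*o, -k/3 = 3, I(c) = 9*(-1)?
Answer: 128657/5 ≈ 25731.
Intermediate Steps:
I(c) = -9
k = -9 (k = -3*3 = -9)
W(o, w) = -13*o/5 (W(o, w) = ((-4 - 9)*o)/5 = (-13*o)/5 = -13*o/5)
25708 + W(I(12), -446) = 25708 - 13/5*(-9) = 25708 + 117/5 = 128657/5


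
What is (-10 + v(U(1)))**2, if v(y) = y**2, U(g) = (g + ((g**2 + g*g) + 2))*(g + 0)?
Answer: 225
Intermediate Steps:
U(g) = g*(2 + g + 2*g**2) (U(g) = (g + ((g**2 + g**2) + 2))*g = (g + (2*g**2 + 2))*g = (g + (2 + 2*g**2))*g = (2 + g + 2*g**2)*g = g*(2 + g + 2*g**2))
(-10 + v(U(1)))**2 = (-10 + (1*(2 + 1 + 2*1**2))**2)**2 = (-10 + (1*(2 + 1 + 2*1))**2)**2 = (-10 + (1*(2 + 1 + 2))**2)**2 = (-10 + (1*5)**2)**2 = (-10 + 5**2)**2 = (-10 + 25)**2 = 15**2 = 225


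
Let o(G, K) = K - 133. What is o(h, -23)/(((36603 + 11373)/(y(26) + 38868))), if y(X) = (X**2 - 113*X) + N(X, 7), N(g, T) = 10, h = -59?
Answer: -238004/1999 ≈ -119.06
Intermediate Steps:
o(G, K) = -133 + K
y(X) = 10 + X**2 - 113*X (y(X) = (X**2 - 113*X) + 10 = 10 + X**2 - 113*X)
o(h, -23)/(((36603 + 11373)/(y(26) + 38868))) = (-133 - 23)/(((36603 + 11373)/((10 + 26**2 - 113*26) + 38868))) = -156/(47976/((10 + 676 - 2938) + 38868)) = -156/(47976/(-2252 + 38868)) = -156/(47976/36616) = -156/(47976*(1/36616)) = -156/5997/4577 = -156*4577/5997 = -238004/1999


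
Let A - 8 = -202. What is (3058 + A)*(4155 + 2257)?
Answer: 18363968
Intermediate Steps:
A = -194 (A = 8 - 202 = -194)
(3058 + A)*(4155 + 2257) = (3058 - 194)*(4155 + 2257) = 2864*6412 = 18363968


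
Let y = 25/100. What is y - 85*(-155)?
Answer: 52701/4 ≈ 13175.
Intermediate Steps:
y = ¼ (y = 25*(1/100) = ¼ ≈ 0.25000)
y - 85*(-155) = ¼ - 85*(-155) = ¼ + 13175 = 52701/4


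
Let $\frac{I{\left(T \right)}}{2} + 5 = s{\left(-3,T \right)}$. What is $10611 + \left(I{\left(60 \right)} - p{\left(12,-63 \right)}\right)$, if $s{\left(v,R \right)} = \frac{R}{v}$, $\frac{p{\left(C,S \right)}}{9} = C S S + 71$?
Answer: $-418730$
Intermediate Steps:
$p{\left(C,S \right)} = 639 + 9 C S^{2}$ ($p{\left(C,S \right)} = 9 \left(C S S + 71\right) = 9 \left(C S^{2} + 71\right) = 9 \left(71 + C S^{2}\right) = 639 + 9 C S^{2}$)
$I{\left(T \right)} = -10 - \frac{2 T}{3}$ ($I{\left(T \right)} = -10 + 2 \frac{T}{-3} = -10 + 2 T \left(- \frac{1}{3}\right) = -10 + 2 \left(- \frac{T}{3}\right) = -10 - \frac{2 T}{3}$)
$10611 + \left(I{\left(60 \right)} - p{\left(12,-63 \right)}\right) = 10611 - \left(689 + 9 \cdot 12 \left(-63\right)^{2}\right) = 10611 - \left(689 + 9 \cdot 12 \cdot 3969\right) = 10611 - 429341 = -418730$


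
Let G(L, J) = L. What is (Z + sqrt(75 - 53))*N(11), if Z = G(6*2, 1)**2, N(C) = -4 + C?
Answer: 1008 + 7*sqrt(22) ≈ 1040.8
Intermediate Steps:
Z = 144 (Z = (6*2)**2 = 12**2 = 144)
(Z + sqrt(75 - 53))*N(11) = (144 + sqrt(75 - 53))*(-4 + 11) = (144 + sqrt(22))*7 = 1008 + 7*sqrt(22)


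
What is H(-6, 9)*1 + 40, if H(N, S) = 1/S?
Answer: 361/9 ≈ 40.111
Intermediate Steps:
H(-6, 9)*1 + 40 = 1/9 + 40 = (⅑)*1 + 40 = ⅑ + 40 = 361/9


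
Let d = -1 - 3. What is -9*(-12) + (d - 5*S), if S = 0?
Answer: 104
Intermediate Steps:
d = -4
-9*(-12) + (d - 5*S) = -9*(-12) + (-4 - 5*0) = 108 + (-4 + 0) = 108 - 4 = 104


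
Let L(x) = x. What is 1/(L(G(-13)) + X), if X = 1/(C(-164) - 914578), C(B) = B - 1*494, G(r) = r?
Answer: -915236/11898069 ≈ -0.076923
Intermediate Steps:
C(B) = -494 + B (C(B) = B - 494 = -494 + B)
X = -1/915236 (X = 1/((-494 - 164) - 914578) = 1/(-658 - 914578) = 1/(-915236) = -1/915236 ≈ -1.0926e-6)
1/(L(G(-13)) + X) = 1/(-13 - 1/915236) = 1/(-11898069/915236) = -915236/11898069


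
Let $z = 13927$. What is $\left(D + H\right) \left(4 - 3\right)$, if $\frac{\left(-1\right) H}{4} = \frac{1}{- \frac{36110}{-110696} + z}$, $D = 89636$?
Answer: $\frac{69095879095644}{770849651} \approx 89636.0$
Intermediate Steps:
$H = - \frac{221392}{770849651}$ ($H = - \frac{4}{- \frac{36110}{-110696} + 13927} = - \frac{4}{\left(-36110\right) \left(- \frac{1}{110696}\right) + 13927} = - \frac{4}{\frac{18055}{55348} + 13927} = - \frac{4}{\frac{770849651}{55348}} = \left(-4\right) \frac{55348}{770849651} = - \frac{221392}{770849651} \approx -0.0002872$)
$\left(D + H\right) \left(4 - 3\right) = \left(89636 - \frac{221392}{770849651}\right) \left(4 - 3\right) = \frac{69095879095644 \left(4 - 3\right)}{770849651} = \frac{69095879095644}{770849651} \cdot 1 = \frac{69095879095644}{770849651}$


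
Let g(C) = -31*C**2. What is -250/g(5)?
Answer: 10/31 ≈ 0.32258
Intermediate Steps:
-250/g(5) = -250/((-31*5**2)) = -250/((-31*25)) = -250/(-775) = -250*(-1/775) = 10/31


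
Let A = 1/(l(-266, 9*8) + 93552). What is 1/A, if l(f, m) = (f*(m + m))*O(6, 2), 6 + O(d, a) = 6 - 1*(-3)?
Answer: -21360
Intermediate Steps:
O(d, a) = 3 (O(d, a) = -6 + (6 - 1*(-3)) = -6 + (6 + 3) = -6 + 9 = 3)
l(f, m) = 6*f*m (l(f, m) = (f*(m + m))*3 = (f*(2*m))*3 = (2*f*m)*3 = 6*f*m)
A = -1/21360 (A = 1/(6*(-266)*(9*8) + 93552) = 1/(6*(-266)*72 + 93552) = 1/(-114912 + 93552) = 1/(-21360) = -1/21360 ≈ -4.6816e-5)
1/A = 1/(-1/21360) = -21360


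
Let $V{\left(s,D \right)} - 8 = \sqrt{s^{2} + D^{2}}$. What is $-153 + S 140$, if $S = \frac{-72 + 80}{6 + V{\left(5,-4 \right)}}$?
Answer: $- \frac{1607}{31} - \frac{224 \sqrt{41}}{31} \approx -98.106$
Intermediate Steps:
$V{\left(s,D \right)} = 8 + \sqrt{D^{2} + s^{2}}$ ($V{\left(s,D \right)} = 8 + \sqrt{s^{2} + D^{2}} = 8 + \sqrt{D^{2} + s^{2}}$)
$S = \frac{8}{14 + \sqrt{41}}$ ($S = \frac{-72 + 80}{6 + \left(8 + \sqrt{\left(-4\right)^{2} + 5^{2}}\right)} = \frac{8}{6 + \left(8 + \sqrt{16 + 25}\right)} = \frac{8}{6 + \left(8 + \sqrt{41}\right)} = \frac{8}{14 + \sqrt{41}} \approx 0.3921$)
$-153 + S 140 = -153 + \left(\frac{112}{155} - \frac{8 \sqrt{41}}{155}\right) 140 = -153 + \left(\frac{3136}{31} - \frac{224 \sqrt{41}}{31}\right) = - \frac{1607}{31} - \frac{224 \sqrt{41}}{31}$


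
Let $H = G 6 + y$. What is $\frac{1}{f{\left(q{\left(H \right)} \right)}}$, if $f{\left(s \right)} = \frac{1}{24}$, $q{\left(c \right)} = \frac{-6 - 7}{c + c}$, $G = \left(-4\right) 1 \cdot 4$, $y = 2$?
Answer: $24$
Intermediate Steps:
$G = -16$ ($G = \left(-4\right) 4 = -16$)
$H = -94$ ($H = \left(-16\right) 6 + 2 = -96 + 2 = -94$)
$q{\left(c \right)} = - \frac{13}{2 c}$
$f{\left(s \right)} = \frac{1}{24}$
$\frac{1}{f{\left(q{\left(H \right)} \right)}} = \frac{1}{\frac{1}{24}} = 24$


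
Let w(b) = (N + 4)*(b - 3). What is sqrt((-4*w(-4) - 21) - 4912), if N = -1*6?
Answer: I*sqrt(4989) ≈ 70.633*I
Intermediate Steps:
N = -6
w(b) = 6 - 2*b (w(b) = (-6 + 4)*(b - 3) = -2*(-3 + b) = 6 - 2*b)
sqrt((-4*w(-4) - 21) - 4912) = sqrt((-4*(6 - 2*(-4)) - 21) - 4912) = sqrt((-4*(6 + 8) - 21) - 4912) = sqrt((-4*14 - 21) - 4912) = sqrt((-56 - 21) - 4912) = sqrt(-77 - 4912) = sqrt(-4989) = I*sqrt(4989)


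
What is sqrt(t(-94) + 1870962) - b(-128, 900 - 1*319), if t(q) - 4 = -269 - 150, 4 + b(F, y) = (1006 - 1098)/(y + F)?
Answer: 1904/453 + sqrt(1870547) ≈ 1371.9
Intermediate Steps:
b(F, y) = -4 - 92/(F + y) (b(F, y) = -4 + (1006 - 1098)/(y + F) = -4 - 92/(F + y))
t(q) = -415 (t(q) = 4 + (-269 - 150) = 4 - 419 = -415)
sqrt(t(-94) + 1870962) - b(-128, 900 - 1*319) = sqrt(-415 + 1870962) - 4*(-23 - 1*(-128) - (900 - 1*319))/(-128 + (900 - 1*319)) = sqrt(1870547) - 4*(-23 + 128 - (900 - 319))/(-128 + (900 - 319)) = sqrt(1870547) - 4*(-23 + 128 - 1*581)/(-128 + 581) = sqrt(1870547) - 4*(-23 + 128 - 581)/453 = sqrt(1870547) - 4*(-476)/453 = sqrt(1870547) - 1*(-1904/453) = sqrt(1870547) + 1904/453 = 1904/453 + sqrt(1870547)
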